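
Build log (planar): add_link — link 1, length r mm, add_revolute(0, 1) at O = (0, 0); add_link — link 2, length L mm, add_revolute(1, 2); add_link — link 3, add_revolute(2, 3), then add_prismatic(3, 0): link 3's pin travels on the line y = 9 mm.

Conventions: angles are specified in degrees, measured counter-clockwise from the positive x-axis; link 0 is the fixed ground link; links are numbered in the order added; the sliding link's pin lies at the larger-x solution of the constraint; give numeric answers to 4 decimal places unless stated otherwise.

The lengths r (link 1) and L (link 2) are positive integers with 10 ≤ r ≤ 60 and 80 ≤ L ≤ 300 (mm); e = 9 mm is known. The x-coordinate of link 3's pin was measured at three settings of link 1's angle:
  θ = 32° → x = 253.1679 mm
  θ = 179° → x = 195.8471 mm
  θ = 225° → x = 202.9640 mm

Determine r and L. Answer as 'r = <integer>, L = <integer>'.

constraint per measurement: (x − r cos θ)² + (r sin θ − e)² = L²
subtracting the θ₁ and θ₂ equations cancels the r² and L² terms:
r = (x₁² − x₂²) / (2[(x₁cos θ₁ + e sin θ₁) − (x₂cos θ₂ + e sin θ₂)]) = 31.0000 → r = 31
L² = (x₁ − r cos θ₁)² + (r sin θ₁ − e)² = 51528.9802 → L = 227.0000 → L = 227
check at θ₃=225°: x = 202.9640 (printed 202.9640) ✓

r = 31, L = 227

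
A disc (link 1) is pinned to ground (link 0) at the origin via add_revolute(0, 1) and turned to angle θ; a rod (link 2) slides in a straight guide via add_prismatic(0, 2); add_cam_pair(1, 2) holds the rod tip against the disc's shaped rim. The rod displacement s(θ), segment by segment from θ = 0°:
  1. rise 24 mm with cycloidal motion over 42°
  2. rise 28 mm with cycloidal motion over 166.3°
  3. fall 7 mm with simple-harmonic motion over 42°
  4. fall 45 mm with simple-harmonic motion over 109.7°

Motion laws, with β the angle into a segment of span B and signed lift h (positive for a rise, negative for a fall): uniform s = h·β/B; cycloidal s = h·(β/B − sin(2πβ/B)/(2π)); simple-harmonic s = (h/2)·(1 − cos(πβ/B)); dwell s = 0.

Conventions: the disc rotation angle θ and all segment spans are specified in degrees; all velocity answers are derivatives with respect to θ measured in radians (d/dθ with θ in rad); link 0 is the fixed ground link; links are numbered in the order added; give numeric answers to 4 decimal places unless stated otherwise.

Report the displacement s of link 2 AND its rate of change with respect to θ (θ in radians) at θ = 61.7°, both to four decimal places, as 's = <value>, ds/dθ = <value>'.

segment 1 (0° to 42°, cycloidal, h = 24) is passed completely: s = 0.0000 + (24) = 24.0000
θ = 61.7° falls in segment 2 (42° to 208.3°, cycloidal, h = 28): β = 61.7 − 42 = 19.7°, B = 166.3°; Δs = 28·(0.1185 − sin(2π·0.1185)/(2π)) = 0.2979; s = 24.0000 + 0.2979 = 24.2979
velocity in seg [42°–208.3°] (cycloidal), θ in radians: β = 19.7° = 0.3438 rad, B = 166.3° = 2.9025 rad; ds/dθ = (h/B)(1 − cos(2πβ/B)) = (28/2.9025)(1 − cos(2π·0.1185)) = 2.551073 mm/rad

s = 24.2979, ds/dθ = 2.5511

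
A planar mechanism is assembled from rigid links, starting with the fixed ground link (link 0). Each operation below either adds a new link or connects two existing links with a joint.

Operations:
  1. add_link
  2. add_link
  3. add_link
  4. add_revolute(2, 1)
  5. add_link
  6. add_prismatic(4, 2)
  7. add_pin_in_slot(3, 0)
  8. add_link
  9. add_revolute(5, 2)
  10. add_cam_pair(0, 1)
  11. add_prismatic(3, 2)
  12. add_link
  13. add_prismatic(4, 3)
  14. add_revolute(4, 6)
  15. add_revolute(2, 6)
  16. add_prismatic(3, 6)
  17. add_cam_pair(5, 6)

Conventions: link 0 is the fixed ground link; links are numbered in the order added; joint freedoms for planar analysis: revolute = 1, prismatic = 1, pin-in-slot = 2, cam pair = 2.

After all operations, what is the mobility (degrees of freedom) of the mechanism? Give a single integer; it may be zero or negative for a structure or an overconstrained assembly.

ground; <1,0,0>
#1 <2,0,0>
#2 <3,0,0>
#3 <4,0,0>
R:2↔1 J1 <4,1,0>
#4 <5,1,0>
P:4↔2 J1 <5,2,0>
PS:3↔0 J2 <5,2,1>
#5 <6,2,1>
R:5↔2 J1 <6,3,1>
C:0↔1 J2 <6,3,2>
P:3↔2 J1 <6,4,2>
#6 <7,4,2>
P:4↔3 J1 <7,5,2>
R:4↔6 J1 <7,6,2>
R:2↔6 J1 <7,7,2>
P:3↔6 J1 <7,8,2>
C:5↔6 J2 <7,8,3>
3×6 − 2×8 − 1×3 = -1

M = -1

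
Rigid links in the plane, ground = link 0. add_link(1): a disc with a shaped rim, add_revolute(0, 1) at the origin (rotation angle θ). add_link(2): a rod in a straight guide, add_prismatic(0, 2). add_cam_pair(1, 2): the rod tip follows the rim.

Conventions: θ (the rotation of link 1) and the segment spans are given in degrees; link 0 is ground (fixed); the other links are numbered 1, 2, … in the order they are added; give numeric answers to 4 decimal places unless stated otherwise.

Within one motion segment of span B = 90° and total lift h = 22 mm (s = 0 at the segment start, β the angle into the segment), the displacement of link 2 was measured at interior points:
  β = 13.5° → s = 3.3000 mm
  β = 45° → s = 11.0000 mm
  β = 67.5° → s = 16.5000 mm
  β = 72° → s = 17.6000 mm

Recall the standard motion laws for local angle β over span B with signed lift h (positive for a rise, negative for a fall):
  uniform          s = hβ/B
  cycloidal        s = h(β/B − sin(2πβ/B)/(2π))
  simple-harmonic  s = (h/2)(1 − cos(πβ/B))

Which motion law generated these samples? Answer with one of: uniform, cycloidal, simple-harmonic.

candidates at β/B = r: uniform s = h·r (linear in β); cycloidal s = h·(r − sin(2πr)/(2π)); simple-harmonic s = (h/2)(1 − cos(πr))
β=13.5°: printed 3.3000 | uniform 3.3000, cycloidal 0.4673, simple-harmonic 1.1989
β=45°: printed 11.0000 | uniform 11.0000, cycloidal 11.0000, simple-harmonic 11.0000
β=67.5°: printed 16.5000 | uniform 16.5000, cycloidal 20.0014, simple-harmonic 18.7782
β=72°: printed 17.6000 | uniform 17.6000, cycloidal 20.9300, simple-harmonic 19.8992
only one law matches every sample → uniform

uniform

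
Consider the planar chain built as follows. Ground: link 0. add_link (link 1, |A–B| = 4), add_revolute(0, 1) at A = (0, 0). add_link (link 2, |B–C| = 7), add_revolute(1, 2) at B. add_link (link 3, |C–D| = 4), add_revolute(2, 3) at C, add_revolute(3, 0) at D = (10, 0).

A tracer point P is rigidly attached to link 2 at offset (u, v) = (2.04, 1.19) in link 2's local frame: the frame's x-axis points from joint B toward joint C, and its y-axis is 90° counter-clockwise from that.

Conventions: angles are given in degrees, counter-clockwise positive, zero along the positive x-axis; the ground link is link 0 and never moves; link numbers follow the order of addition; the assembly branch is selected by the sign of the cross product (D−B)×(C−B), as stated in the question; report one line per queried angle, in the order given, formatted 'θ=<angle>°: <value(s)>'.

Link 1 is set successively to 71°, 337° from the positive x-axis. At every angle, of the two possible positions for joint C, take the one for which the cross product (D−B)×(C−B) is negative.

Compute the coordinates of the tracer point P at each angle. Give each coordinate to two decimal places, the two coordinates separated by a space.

A=(0,0), D=(10.00,0)
θ=71°: B = A + 4.00·(cos71°, sin71°) = (1.3023, 3.7821)
θ=71°: |BD| = 9.4844
θ=71°: circle(B,7.00) ∩ circle(D,4.00): a=6.4819, h=2.6429
θ=71°:   candidates: C₊=(8.3004,3.6210) cross=25.066; C₋=(6.1926,-1.2264) cross=-25.066
θ=71°:   branch - wants cross < 0 → take C=(6.1926,-1.2264) (cross=-25.066)
θ=71°: ex = (C−B)/|BC| = (0.6986,-0.7155); ey = (0.7155,0.6986)
θ=71°: P = B + 2.04·ex + 1.19·ey = (3.5789,3.1538)
θ=337°: B = A + 4.00·(cos337°, sin337°) = (3.6820, -1.5629)
θ=337°: |BD| = 6.5084
θ=337°: circle(B,7.00) ∩ circle(D,4.00): a=5.7894, h=3.9348
θ=337°:   candidates: C₊=(8.3571,3.6470) cross=25.610; C₋=(10.2469,-3.9924) cross=-25.610
θ=337°:   branch - wants cross < 0 → take C=(10.2469,-3.9924) (cross=-25.610)
θ=337°: ex = (C−B)/|BC| = (0.9378,-0.3471); ey = (0.3471,0.9378)
θ=337°: P = B + 2.04·ex + 1.19·ey = (6.0082,-1.1549)

θ=71°: 3.58 3.15
θ=337°: 6.01 -1.15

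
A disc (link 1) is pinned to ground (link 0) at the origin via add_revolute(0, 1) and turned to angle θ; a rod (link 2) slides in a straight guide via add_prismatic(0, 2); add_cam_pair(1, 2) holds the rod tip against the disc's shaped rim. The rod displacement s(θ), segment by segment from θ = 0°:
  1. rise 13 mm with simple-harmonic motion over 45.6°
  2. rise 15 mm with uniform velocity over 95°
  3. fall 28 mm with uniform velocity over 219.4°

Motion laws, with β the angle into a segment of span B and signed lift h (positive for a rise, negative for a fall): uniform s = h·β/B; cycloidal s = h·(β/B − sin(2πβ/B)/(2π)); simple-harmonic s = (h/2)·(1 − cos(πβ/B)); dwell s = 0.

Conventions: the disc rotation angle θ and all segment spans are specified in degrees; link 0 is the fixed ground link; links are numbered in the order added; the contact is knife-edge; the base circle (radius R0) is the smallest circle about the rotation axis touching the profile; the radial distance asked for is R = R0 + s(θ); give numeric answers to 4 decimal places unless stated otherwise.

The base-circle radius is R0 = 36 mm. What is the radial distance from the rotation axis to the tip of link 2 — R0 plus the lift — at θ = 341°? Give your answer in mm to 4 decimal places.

segment 1 (0° to 45.6°, simple-harmonic, h = 13) is passed completely: s = 0.0000 + (13) = 13.0000
segment 2 (45.6° to 140.6°, uniform, h = 15) is passed completely: s = 13.0000 + (15) = 28.0000
θ = 341° falls in segment 3 (140.6° to 360°, uniform, h = -28): β = 341 − 140.6 = 200.4°, B = 219.4°; Δs = -28·200.4/219.4 = -25.5752; s = 28.0000 − 25.5752 = 2.4248
R = R0 + s = 36 + 2.4248 = 38.4248

38.4248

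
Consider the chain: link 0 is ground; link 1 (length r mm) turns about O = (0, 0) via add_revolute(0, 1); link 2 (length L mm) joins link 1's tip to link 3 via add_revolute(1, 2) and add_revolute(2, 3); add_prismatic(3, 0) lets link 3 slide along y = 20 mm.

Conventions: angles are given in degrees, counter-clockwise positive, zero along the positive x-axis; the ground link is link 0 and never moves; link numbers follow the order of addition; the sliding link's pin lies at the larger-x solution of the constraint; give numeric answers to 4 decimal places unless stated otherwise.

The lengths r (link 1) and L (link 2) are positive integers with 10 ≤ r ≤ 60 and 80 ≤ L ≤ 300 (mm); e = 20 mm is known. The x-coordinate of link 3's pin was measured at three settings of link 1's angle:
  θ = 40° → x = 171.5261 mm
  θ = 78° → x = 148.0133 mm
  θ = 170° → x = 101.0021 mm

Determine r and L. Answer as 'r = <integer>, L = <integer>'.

constraint per measurement: (x − r cos θ)² + (r sin θ − e)² = L²
subtracting the θ₁ and θ₂ equations cancels the r² and L² terms:
r = (x₁² − x₂²) / (2[(x₁cos θ₁ + e sin θ₁) − (x₂cos θ₂ + e sin θ₂)]) = 40.0000 → r = 40
L² = (x₁ − r cos θ₁)² + (r sin θ₁ − e)² = 19881.0135 → L = 141.0000 → L = 141
check at θ₃=170°: x = 101.0021 (printed 101.0021) ✓

r = 40, L = 141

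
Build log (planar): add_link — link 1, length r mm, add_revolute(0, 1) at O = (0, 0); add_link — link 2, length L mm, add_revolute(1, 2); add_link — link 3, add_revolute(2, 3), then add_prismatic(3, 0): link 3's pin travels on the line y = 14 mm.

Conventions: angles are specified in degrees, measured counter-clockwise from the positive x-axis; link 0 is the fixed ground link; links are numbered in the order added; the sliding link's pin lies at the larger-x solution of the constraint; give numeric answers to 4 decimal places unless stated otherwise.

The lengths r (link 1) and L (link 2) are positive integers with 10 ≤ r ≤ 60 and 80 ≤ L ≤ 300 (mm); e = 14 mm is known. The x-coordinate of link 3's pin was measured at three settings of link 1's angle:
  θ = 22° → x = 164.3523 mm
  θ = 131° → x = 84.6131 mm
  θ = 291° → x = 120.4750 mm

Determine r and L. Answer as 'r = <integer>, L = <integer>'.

constraint per measurement: (x − r cos θ)² + (r sin θ − e)² = L²
subtracting the θ₁ and θ₂ equations cancels the r² and L² terms:
r = (x₁² − x₂²) / (2[(x₁cos θ₁ + e sin θ₁) − (x₂cos θ₂ + e sin θ₂)]) = 49.0000 → r = 49
L² = (x₁ − r cos θ₁)² + (r sin θ₁ − e)² = 14161.0080 → L = 119.0000 → L = 119
check at θ₃=291°: x = 120.4750 (printed 120.4750) ✓

r = 49, L = 119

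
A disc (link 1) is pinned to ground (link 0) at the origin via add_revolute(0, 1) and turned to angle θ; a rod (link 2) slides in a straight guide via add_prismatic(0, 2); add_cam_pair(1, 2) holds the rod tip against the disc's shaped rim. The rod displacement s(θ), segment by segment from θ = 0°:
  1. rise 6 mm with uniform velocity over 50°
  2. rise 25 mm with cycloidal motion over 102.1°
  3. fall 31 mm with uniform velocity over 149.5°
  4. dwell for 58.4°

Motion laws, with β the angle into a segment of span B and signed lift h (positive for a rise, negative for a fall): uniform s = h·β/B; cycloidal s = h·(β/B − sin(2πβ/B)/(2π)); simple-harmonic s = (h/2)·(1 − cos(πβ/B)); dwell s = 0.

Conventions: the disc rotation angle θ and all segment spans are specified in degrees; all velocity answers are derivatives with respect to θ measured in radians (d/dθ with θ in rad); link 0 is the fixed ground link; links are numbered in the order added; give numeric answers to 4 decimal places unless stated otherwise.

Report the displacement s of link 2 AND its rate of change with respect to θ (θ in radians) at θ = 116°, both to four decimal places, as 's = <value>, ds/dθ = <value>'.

segment 1 (0° to 50°, uniform, h = 6) is passed completely: s = 0.0000 + (6) = 6.0000
θ = 116° falls in segment 2 (50° to 152.1°, cycloidal, h = 25): β = 116 − 50 = 66°, B = 102.1°; Δs = 25·(0.6464 − sin(2π·0.6464)/(2π)) = 19.3263; s = 6.0000 + 19.3263 = 25.3263
velocity in seg [50°–152.1°] (cycloidal), θ in radians: β = 66° = 1.1519 rad, B = 102.1° = 1.7820 rad; ds/dθ = (h/B)(1 − cos(2πβ/B)) = (25/1.7820)(1 − cos(2π·0.6464)) = 22.528402 mm/rad

s = 25.3263, ds/dθ = 22.5284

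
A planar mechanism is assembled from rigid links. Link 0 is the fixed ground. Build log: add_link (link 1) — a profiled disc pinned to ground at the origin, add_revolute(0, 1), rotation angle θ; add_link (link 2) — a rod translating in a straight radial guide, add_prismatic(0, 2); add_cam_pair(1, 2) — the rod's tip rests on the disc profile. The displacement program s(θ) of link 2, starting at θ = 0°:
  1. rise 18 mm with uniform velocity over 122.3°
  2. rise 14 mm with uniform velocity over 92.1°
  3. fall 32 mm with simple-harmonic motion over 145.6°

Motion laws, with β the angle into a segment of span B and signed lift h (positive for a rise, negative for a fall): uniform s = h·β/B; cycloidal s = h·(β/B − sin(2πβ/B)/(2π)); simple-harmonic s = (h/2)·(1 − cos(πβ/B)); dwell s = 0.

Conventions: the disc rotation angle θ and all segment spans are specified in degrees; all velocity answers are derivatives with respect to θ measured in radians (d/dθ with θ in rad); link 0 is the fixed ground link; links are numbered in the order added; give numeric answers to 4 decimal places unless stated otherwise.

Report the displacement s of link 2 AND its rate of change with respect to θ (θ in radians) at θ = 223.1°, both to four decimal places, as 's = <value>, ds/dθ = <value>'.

seg 1 [0°–122.3°] uniform, h=18: full span → s += 18 → s = 18.0000
seg 2 [122.3°–214.4°] uniform, h=14: full span → s += 14 → s = 32.0000
seg 3 [214.4°–360°] simple-harmonic, h=-32: θ=223.1° here. β=8.7, B=145.6. -32/2·(1 − cos(π·0.0598)) = -0.2811 → s = 31.7189
velocity in seg [214.4°–360°] (simple-harmonic), θ in radians: β = 8.7° = 0.1518 rad, B = 145.6° = 2.5412 rad; ds/dθ = (πh/(2B)) sin(πβ/B) = (π·(-32)/(2·2.5412)) sin(π·0.0598) = -3.691350 mm/rad

s = 31.7189, ds/dθ = -3.6913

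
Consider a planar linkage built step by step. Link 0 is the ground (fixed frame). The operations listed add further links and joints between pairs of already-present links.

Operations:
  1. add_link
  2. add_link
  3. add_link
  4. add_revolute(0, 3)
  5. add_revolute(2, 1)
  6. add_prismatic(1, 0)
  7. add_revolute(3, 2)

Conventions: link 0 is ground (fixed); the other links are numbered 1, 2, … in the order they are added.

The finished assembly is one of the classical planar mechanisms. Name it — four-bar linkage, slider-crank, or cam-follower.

links: 4 (incl. ground); joints: 3 revolute, 1 prismatic, 0 higher (cam) pair, forming one closed loop
4 links, 3 revolutes + 1 prismatic in one loop → slider-crank

slider-crank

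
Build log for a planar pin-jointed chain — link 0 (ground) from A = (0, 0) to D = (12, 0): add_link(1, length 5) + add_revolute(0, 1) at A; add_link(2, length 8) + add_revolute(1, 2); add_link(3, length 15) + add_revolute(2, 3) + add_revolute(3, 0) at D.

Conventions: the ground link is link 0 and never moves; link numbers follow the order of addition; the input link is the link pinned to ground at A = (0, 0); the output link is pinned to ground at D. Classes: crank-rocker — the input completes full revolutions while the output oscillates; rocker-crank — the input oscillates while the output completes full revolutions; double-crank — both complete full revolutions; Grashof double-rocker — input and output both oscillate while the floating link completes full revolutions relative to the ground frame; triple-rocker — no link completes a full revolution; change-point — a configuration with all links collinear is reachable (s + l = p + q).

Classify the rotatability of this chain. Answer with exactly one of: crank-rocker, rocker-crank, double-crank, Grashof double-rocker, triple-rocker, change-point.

lengths: ground=12, input=5, coupler=8, output=15
sorted: s=5 (shortest), l=15 (longest), p+q=20
s + l = 20 vs p + q = 20
s + l = p + q → change-point (collinear configuration reachable)

change-point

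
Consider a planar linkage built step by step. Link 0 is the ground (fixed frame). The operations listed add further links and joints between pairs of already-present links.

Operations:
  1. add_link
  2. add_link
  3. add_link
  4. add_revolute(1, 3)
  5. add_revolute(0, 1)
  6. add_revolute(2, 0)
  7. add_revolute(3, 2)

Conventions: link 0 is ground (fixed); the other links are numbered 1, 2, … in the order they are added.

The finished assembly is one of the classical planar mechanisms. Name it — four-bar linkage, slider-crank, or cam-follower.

links: 4 (incl. ground); joints: 4 revolute, 0 prismatic, 0 higher (cam) pair, forming one closed loop
4 links in a single 4R loop → four-bar linkage

four-bar linkage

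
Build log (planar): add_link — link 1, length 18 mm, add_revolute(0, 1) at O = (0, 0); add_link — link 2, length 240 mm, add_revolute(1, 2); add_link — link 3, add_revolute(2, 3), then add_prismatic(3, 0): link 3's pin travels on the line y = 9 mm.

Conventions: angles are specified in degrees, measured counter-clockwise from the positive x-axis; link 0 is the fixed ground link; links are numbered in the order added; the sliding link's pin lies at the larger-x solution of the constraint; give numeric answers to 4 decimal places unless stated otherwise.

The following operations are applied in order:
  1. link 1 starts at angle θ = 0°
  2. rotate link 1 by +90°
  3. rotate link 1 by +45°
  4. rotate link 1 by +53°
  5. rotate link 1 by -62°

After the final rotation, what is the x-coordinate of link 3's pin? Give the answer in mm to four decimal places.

geometry: r = 18 mm, L = 240 mm, e = 9 mm; θ starts at 0°
rotate link 1 by +90°: θ ← 0° +90° = 90°
rotate link 1 by +45°: θ ← 90° +45° = 135°
rotate link 1 by +53°: θ ← 135° +53° = 188°
rotate link 1 by -62°: θ ← 188° -62° = 126°
crank pin P = (r cos θ, r sin θ) = (-10.580135, 14.562306)
h = r sin θ − e = 14.562306 − 9 = 5.562306
x = r cos θ + √(L² − h²) = -10.580135 + 239.935535 = 229.355400

229.3554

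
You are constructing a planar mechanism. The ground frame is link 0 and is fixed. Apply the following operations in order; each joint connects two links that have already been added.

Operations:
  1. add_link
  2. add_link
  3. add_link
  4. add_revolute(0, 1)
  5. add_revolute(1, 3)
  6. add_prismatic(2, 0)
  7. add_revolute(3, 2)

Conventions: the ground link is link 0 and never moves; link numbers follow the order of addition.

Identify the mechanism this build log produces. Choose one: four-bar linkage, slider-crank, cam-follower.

links: 4 (incl. ground); joints: 3 revolute, 1 prismatic, 0 higher (cam) pair, forming one closed loop
4 links, 3 revolutes + 1 prismatic in one loop → slider-crank

slider-crank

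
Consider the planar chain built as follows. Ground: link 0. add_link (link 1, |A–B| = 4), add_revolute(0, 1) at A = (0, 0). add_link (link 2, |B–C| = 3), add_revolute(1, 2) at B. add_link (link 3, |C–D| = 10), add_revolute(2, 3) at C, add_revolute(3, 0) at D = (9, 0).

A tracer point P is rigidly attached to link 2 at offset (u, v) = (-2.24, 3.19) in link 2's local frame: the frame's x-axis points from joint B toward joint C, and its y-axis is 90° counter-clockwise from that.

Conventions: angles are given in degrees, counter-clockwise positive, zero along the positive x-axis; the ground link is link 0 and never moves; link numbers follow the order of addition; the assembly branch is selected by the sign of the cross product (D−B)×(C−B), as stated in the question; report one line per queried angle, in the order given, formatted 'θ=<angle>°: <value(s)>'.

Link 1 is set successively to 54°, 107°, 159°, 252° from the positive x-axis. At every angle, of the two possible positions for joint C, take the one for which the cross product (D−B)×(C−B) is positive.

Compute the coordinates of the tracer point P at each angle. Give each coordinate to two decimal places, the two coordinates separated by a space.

A=(0,0), D=(9.00,0)
θ=54°: B = A + 4.00·(cos54°, sin54°) = (2.3511, 3.2361)
θ=54°: |BD| = 7.3946
θ=54°: circle(B,3.00) ∩ circle(D,10.00): a=-2.4559, h=1.7230
θ=54°:   candidates: C₊=(0.8969,5.8600) cross=12.740; C₋=(-0.6111,2.7616) cross=-12.740
θ=54°:   branch + wants cross > 0 → take C=(0.8969,5.8600) (cross=12.740)
θ=54°: ex = (C−B)/|BC| = (-0.4847,0.8747); ey = (-0.8747,-0.4847)
θ=54°: P = B + -2.24·ex + 3.19·ey = (0.6468,-0.2695)
θ=107°: B = A + 4.00·(cos107°, sin107°) = (-1.1695, 3.8252)
θ=107°: |BD| = 10.8651
θ=107°: circle(B,3.00) ∩ circle(D,10.00): a=1.2448, h=2.7295
θ=107°:   candidates: C₊=(0.9566,5.9417) cross=29.657; C₋=(-0.9653,0.8322) cross=-29.657
θ=107°:   branch + wants cross > 0 → take C=(0.9566,5.9417) (cross=29.657)
θ=107°: ex = (C−B)/|BC| = (0.7087,0.7055); ey = (-0.7055,0.7087)
θ=107°: P = B + -2.24·ex + 3.19·ey = (-5.0075,4.5057)
θ=159°: B = A + 4.00·(cos159°, sin159°) = (-3.7343, 1.4335)
θ=159°: |BD| = 12.8147
θ=159°: circle(B,3.00) ∩ circle(D,10.00): a=2.8568, h=0.9159
θ=159°:   candidates: C₊=(-0.7930,2.0240) cross=11.737; C₋=(-0.9979,0.2038) cross=-11.737
θ=159°:   branch + wants cross > 0 → take C=(-0.7930,2.0240) (cross=11.737)
θ=159°: ex = (C−B)/|BC| = (0.9804,0.1969); ey = (-0.1969,0.9804)
θ=159°: P = B + -2.24·ex + 3.19·ey = (-6.5585,4.1201)
θ=252°: B = A + 4.00·(cos252°, sin252°) = (-1.2361, -3.8042)
θ=252°: |BD| = 10.9201
θ=252°: circle(B,3.00) ∩ circle(D,10.00): a=1.2934, h=2.7068
θ=252°:   candidates: C₊=(-0.9666,-0.8164) cross=29.559; C₋=(0.9193,-5.8909) cross=-29.559
θ=252°:   branch + wants cross > 0 → take C=(-0.9666,-0.8164) (cross=29.559)
θ=252°: ex = (C−B)/|BC| = (0.0898,0.9960); ey = (-0.9960,0.0898)
θ=252°: P = B + -2.24·ex + 3.19·ey = (-4.6144,-5.7487)

θ=54°: 0.65 -0.27
θ=107°: -5.01 4.51
θ=159°: -6.56 4.12
θ=252°: -4.61 -5.75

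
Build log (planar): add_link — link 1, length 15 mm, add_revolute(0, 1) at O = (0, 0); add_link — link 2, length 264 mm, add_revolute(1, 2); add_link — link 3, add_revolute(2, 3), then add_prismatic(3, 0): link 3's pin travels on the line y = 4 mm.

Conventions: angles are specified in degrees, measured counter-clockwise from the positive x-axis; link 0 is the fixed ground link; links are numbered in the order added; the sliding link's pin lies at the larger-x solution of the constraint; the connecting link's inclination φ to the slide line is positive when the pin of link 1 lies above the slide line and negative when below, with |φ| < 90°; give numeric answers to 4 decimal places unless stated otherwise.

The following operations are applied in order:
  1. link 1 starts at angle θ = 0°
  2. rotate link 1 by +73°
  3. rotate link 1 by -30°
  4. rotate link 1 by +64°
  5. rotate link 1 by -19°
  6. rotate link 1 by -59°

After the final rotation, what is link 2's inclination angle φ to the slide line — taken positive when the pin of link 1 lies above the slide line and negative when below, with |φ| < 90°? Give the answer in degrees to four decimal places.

geometry: r = 15 mm, L = 264 mm, e = 4 mm; θ starts at 0°
rotate link 1 by +73°: θ ← 0° +73° = 73°
rotate link 1 by -30°: θ ← 73° -30° = 43°
rotate link 1 by +64°: θ ← 43° +64° = 107°
rotate link 1 by -19°: θ ← 107° -19° = 88°
rotate link 1 by -59°: θ ← 88° -59° = 29°
h = r sin θ − e = 7.272144 − 4 = 3.272144
sin φ = h / L = 3.272144 / 264 = 0.01239449
φ = arcsin(0.01239449) = 0.710170°

0.7102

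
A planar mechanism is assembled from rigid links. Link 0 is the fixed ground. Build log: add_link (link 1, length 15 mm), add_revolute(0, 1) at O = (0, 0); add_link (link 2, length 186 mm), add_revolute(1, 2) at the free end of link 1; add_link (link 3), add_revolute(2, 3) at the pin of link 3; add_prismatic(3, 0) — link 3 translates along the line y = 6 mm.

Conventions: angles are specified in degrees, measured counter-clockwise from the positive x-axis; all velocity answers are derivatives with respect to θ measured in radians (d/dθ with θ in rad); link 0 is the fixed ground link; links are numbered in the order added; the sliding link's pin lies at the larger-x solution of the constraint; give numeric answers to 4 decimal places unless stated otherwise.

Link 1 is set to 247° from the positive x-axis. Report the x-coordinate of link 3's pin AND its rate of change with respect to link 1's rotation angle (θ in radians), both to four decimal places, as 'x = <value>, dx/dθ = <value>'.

geometry: r = 15 mm, L = 186 mm, e = 6 mm
crank pin P = (r cos θ, r sin θ) = (-5.860967, -13.807573)
h = r sin θ − e = -13.807573 − 6 = -19.807573
x = r cos θ + √(L² − h²) = -5.860967 + 184.942315 = 179.081349
dx/dθ = −r sin θ − h·r cos θ/√(L² − h²) (θ in radians; h = -19.807573) = 13.179855

x = 179.0813, dx/dθ = 13.1799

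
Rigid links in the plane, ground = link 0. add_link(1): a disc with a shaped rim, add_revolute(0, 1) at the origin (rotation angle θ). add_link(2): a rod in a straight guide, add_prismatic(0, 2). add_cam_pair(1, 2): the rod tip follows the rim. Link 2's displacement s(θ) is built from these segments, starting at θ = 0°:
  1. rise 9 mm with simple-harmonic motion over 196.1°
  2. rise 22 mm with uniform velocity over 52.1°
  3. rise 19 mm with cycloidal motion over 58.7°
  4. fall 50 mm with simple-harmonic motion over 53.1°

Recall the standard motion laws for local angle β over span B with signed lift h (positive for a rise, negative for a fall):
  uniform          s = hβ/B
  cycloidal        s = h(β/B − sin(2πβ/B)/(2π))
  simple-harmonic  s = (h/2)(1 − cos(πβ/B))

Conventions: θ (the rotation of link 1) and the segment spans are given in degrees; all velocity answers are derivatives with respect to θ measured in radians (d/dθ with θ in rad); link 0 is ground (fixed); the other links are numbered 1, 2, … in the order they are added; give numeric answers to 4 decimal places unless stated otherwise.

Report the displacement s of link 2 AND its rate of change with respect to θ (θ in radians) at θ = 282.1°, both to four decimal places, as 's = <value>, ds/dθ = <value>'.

segment 1 (0° to 196.1°, simple-harmonic, h = 9) is passed completely: s = 0.0000 + (9) = 9.0000
segment 2 (196.1° to 248.2°, uniform, h = 22) is passed completely: s = 9.0000 + (22) = 31.0000
θ = 282.1° falls in segment 3 (248.2° to 306.9°, cycloidal, h = 19): β = 282.1 − 248.2 = 33.9°, B = 58.7°; Δs = 19·(0.5775 − sin(2π·0.5775)/(2π)) = 12.3880; s = 31.0000 + 12.3880 = 43.3880
velocity in seg [248.2°–306.9°] (cycloidal), θ in radians: β = 33.9° = 0.5917 rad, B = 58.7° = 1.0245 rad; ds/dθ = (h/B)(1 − cos(2πβ/B)) = (19/1.0245)(1 − cos(2π·0.5775)) = 34.934645 mm/rad

s = 43.3880, ds/dθ = 34.9346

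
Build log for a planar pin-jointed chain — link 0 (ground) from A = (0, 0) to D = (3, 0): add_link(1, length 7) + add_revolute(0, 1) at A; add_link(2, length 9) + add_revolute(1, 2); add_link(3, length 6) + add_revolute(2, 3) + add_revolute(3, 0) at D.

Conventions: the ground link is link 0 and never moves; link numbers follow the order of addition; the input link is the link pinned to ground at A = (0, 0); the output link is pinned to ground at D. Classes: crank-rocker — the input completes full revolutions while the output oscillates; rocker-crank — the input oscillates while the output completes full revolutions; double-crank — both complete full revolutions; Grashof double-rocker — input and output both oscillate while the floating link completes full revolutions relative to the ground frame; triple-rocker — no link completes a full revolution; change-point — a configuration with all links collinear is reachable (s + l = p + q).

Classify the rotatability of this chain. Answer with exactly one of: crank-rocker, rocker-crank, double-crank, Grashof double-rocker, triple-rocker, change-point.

lengths: ground=3, input=7, coupler=9, output=6
sorted: s=3 (shortest), l=9 (longest), p+q=13
s + l = 12 vs p + q = 13
s + l < p + q (Grashof) with shortest = ground link → double-crank

double-crank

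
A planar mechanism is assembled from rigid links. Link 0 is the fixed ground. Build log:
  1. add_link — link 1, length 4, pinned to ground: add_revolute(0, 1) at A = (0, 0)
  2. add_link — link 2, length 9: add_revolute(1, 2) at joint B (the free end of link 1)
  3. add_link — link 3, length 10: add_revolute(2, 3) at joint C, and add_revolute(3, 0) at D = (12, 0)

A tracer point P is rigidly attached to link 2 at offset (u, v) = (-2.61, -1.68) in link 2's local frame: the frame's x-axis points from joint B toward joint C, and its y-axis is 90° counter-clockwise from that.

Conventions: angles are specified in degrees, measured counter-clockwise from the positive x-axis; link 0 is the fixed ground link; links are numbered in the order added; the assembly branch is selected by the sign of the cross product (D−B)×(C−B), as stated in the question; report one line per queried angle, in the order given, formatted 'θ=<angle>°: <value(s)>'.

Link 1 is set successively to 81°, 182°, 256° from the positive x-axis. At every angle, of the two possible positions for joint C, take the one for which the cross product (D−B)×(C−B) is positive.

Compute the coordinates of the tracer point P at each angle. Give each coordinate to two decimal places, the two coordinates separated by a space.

A=(0,0), D=(12.00,0)
θ=81°: B = A + 4.00·(cos81°, sin81°) = (0.6257, 3.9508)
θ=81°: |BD| = 12.0409
θ=81°: circle(B,9.00) ∩ circle(D,10.00): a=5.2314, h=7.3234
θ=81°:   candidates: C₊=(7.9705,9.1522) cross=88.180; C₋=(3.1647,-4.6837) cross=-88.180
θ=81°:   branch + wants cross > 0 → take C=(7.9705,9.1522) (cross=88.180)
θ=81°: ex = (C−B)/|BC| = (0.8161,0.5779); ey = (-0.5779,0.8161)
θ=81°: P = B + -2.61·ex + -1.68·ey = (-0.5333,1.0713)
θ=182°: B = A + 4.00·(cos182°, sin182°) = (-3.9976, -0.1396)
θ=182°: |BD| = 15.9982
θ=182°: circle(B,9.00) ∩ circle(D,10.00): a=7.4053, h=5.1149
θ=182°:   candidates: C₊=(3.3628,5.0397) cross=81.829; C₋=(3.4521,-5.1897) cross=-81.829
θ=182°:   branch + wants cross > 0 → take C=(3.3628,5.0397) (cross=81.829)
θ=182°: ex = (C−B)/|BC| = (0.8178,0.5755); ey = (-0.5755,0.8178)
θ=182°: P = B + -2.61·ex + -1.68·ey = (-5.1653,-3.0155)
θ=256°: B = A + 4.00·(cos256°, sin256°) = (-0.9677, -3.8812)
θ=256°: |BD| = 13.5360
θ=256°: circle(B,9.00) ∩ circle(D,10.00): a=6.0662, h=6.6484
θ=256°:   candidates: C₊=(2.9375,4.2274) cross=89.993; C₋=(6.7501,-8.5111) cross=-89.993
θ=256°:   branch + wants cross > 0 → take C=(2.9375,4.2274) (cross=89.993)
θ=256°: ex = (C−B)/|BC| = (0.4339,0.9010); ey = (-0.9010,0.4339)
θ=256°: P = B + -2.61·ex + -1.68·ey = (-0.5866,-6.9616)

θ=81°: -0.53 1.07
θ=182°: -5.17 -3.02
θ=256°: -0.59 -6.96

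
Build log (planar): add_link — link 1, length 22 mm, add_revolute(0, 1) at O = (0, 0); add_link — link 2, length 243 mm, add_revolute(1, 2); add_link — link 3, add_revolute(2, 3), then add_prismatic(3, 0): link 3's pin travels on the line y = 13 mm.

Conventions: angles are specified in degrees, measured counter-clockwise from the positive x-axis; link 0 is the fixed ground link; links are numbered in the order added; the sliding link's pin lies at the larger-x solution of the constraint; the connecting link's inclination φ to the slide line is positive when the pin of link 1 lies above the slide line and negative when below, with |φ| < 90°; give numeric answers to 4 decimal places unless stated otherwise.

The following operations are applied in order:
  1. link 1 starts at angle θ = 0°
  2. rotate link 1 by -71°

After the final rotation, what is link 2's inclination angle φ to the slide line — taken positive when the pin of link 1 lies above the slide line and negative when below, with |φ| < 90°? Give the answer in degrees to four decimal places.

geometry: r = 22 mm, L = 243 mm, e = 13 mm; θ starts at 0°
rotate link 1 by -71°: θ ← 0° -71° = -71°
h = r sin θ − e = -20.801409 − 13 = -33.801409
sin φ = h / L = -33.801409 / 243 = -0.13910045
φ = arcsin(-0.13910045) = -7.995796°

-7.9958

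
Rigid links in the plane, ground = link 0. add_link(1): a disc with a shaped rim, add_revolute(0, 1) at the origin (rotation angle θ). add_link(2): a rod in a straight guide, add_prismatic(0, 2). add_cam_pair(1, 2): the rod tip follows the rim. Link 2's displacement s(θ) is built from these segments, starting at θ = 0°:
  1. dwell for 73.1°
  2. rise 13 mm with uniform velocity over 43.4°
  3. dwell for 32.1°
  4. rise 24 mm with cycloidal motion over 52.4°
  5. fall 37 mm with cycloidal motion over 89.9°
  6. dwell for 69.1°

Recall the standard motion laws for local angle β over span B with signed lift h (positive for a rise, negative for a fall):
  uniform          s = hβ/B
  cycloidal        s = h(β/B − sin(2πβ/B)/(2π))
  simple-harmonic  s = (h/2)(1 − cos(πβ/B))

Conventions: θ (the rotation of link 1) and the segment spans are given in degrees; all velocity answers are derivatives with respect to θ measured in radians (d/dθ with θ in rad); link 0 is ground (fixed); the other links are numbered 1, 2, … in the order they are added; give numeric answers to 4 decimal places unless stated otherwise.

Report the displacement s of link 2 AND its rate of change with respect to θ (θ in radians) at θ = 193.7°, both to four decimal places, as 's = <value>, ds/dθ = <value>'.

segment 1 (0° to 73.1°, dwell): s unchanged at 0.0000
segment 2 (73.1° to 116.5°, uniform, h = 13) is passed completely: s = 0.0000 + (13) = 13.0000
segment 3 (116.5° to 148.6°, dwell): s unchanged at 13.0000
θ = 193.7° falls in segment 4 (148.6° to 201°, cycloidal, h = 24): β = 193.7 − 148.6 = 45.1°, B = 52.4°; Δs = 24·(0.8607 − sin(2π·0.8607)/(2π)) = 23.5891; s = 13.0000 + 23.5891 = 36.5891
velocity in seg [148.6°–201°] (cycloidal), θ in radians: β = 45.1° = 0.7871 rad, B = 52.4° = 0.9146 rad; ds/dθ = (h/B)(1 − cos(2πβ/B)) = (24/0.9146)(1 − cos(2π·0.8607)) = 9.427716 mm/rad

s = 36.5891, ds/dθ = 9.4277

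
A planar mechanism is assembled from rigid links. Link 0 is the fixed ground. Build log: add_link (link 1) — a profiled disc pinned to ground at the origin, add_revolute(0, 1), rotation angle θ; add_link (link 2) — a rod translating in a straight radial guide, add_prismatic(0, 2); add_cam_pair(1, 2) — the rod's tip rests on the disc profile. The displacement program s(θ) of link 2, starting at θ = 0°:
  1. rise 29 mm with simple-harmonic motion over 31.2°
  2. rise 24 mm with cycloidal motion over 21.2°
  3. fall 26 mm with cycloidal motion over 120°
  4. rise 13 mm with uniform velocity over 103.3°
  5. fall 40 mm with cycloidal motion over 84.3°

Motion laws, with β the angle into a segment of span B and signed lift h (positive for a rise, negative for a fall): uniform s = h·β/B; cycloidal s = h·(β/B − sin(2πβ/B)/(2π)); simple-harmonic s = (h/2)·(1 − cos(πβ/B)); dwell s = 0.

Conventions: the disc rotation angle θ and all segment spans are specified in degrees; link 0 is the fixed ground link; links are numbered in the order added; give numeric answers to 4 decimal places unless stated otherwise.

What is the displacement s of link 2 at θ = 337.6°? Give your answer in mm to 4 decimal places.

seg 1 [0°–31.2°] simple-harmonic, h=29: full span → s += 29 → s = 29.0000
seg 2 [31.2°–52.4°] cycloidal, h=24: full span → s += 24 → s = 53.0000
seg 3 [52.4°–172.4°] cycloidal, h=-26: full span → s += -26 → s = 27.0000
seg 4 [172.4°–275.7°] uniform, h=13: full span → s += 13 → s = 40.0000
seg 5 [275.7°–360°] cycloidal, h=-40: θ=337.6° here. β=61.9, B=84.3. -40·(0.7343 − sin(2π·0.7343)/(2π)) = -35.7065 → s = 4.2935

4.2935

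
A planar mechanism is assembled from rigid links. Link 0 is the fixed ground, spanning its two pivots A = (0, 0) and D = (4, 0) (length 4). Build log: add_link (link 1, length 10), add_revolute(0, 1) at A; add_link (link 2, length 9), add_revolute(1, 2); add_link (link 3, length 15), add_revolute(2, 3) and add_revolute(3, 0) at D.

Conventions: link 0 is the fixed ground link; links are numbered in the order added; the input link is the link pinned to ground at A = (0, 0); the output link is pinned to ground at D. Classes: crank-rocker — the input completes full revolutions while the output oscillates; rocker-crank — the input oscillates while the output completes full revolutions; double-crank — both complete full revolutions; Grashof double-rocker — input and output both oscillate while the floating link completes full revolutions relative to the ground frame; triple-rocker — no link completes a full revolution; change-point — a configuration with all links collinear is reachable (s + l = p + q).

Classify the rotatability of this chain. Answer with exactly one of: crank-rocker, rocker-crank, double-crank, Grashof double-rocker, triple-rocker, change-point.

lengths: ground=4, input=10, coupler=9, output=15
sorted: s=4 (shortest), l=15 (longest), p+q=19
s + l = 19 vs p + q = 19
s + l = p + q → change-point (collinear configuration reachable)

change-point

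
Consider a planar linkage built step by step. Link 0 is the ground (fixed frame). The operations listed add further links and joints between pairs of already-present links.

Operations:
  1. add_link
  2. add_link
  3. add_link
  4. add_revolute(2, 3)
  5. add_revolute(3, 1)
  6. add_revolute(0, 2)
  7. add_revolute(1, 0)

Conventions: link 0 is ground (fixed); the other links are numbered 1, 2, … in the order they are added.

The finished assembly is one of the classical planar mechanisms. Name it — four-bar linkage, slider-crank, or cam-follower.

links: 4 (incl. ground); joints: 4 revolute, 0 prismatic, 0 higher (cam) pair, forming one closed loop
4 links in a single 4R loop → four-bar linkage

four-bar linkage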